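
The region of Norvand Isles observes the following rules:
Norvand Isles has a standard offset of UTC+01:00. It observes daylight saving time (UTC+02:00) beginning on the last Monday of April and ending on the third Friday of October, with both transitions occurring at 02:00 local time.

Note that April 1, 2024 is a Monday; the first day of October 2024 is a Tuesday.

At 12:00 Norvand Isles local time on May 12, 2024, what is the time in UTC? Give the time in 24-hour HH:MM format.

10:00

1 April 2024 is a Monday, so Mondays fall on 1, 8, 15, 22, 29; the last is April 29.
1 October 2024 is a Tuesday, so the first Friday is October 4 and the third is October 18.
May 12, 2024 falls between 29 April and 18 October, so daylight saving is in effect and Norvand Isles is at UTC+02:00.
12:00 local − 2h = 10:00 UTC.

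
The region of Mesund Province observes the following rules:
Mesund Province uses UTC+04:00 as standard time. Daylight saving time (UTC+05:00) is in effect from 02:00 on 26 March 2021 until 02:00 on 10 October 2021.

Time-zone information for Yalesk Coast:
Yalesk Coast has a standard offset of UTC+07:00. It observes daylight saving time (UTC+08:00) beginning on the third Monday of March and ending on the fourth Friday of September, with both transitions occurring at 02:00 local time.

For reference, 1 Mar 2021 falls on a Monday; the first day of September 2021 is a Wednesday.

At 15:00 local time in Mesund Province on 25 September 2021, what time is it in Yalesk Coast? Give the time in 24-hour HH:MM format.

17:00

Daylight saving runs 26 March – 10 October; 25 September 2021 is inside that window, so Mesund Province is at UTC+05:00.
15:00 Mesund Province − 5h = 10:00 UTC.
1 March 2021 is a Monday, so the first Monday is March 1 and the third is March 15.
1 September 2021 is a Wednesday, so the first Friday is September 3 and the fourth is September 24.
At the standard offset (UTC+07:00), 10:00 UTC + 7h = 17:00 Yalesk Coast standard time.
Daylight saving runs 15 March – 24 September; the standard-time date in Yalesk Coast, 25 September 2021, is outside that window, so Yalesk Coast is on standard time at UTC+07:00.
10:00 UTC + 7h = 17:00 Yalesk Coast.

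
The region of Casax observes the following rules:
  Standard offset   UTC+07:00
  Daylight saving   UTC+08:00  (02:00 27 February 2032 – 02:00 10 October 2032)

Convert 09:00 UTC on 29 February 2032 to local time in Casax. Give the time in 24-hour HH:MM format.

17:00

At the standard offset (UTC+07:00), 09:00 UTC + 7h = 16:00 Casax standard time.
The standard-time date in Casax, 29 February 2032, falls between 27 February and 10 October, so daylight saving is in effect and Casax is at UTC+08:00.
09:00 UTC + 8h = 17:00 local.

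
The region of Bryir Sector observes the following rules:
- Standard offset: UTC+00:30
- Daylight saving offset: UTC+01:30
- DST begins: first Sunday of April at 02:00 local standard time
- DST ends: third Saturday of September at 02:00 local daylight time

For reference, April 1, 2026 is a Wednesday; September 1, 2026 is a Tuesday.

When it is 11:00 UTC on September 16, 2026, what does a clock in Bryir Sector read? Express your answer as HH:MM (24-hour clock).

12:30

1 April 2026 is a Wednesday, so the first Sunday is April 5.
1 September 2026 is a Tuesday, so the first Saturday is September 5 and the third is September 19.
At the standard offset (UTC+00:30), 11:00 UTC + 0h30m = 11:30 Bryir Sector standard time.
The standard-time date in Bryir Sector, September 16, 2026, lies within the daylight-saving period (5 April – 19 September), so Bryir Sector is on daylight time, UTC+01:30.
11:00 UTC + 1h30m = 12:30 local.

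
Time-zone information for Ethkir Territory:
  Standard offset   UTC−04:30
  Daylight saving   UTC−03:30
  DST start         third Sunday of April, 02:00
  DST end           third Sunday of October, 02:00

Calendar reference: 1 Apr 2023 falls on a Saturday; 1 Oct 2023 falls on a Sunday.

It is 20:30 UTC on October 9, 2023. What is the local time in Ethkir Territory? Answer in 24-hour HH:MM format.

17:00

1 April 2023 is a Saturday, so the first Sunday is April 2 and the third is April 16.
1 October 2023 is a Sunday, so the first Sunday is October 1 and the third is October 15.
At the standard offset (UTC−04:30), 20:30 UTC − 4h30m = 16:00 Ethkir Territory standard time.
Daylight saving runs 16 April – 15 October; the standard-time date in Ethkir Territory, October 9, 2023, is inside that window, so Ethkir Territory is at UTC−03:30.
20:30 UTC − 3h30m = 17:00 local.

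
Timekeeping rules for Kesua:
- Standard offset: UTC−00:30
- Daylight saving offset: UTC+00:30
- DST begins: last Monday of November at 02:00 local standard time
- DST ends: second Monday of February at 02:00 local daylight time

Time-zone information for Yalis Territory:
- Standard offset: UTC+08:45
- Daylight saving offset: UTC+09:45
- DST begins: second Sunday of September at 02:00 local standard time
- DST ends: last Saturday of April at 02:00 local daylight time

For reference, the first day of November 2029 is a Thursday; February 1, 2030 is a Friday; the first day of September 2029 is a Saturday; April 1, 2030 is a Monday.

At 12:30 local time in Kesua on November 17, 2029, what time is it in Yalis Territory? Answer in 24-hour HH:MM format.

22:45

1 November 2029 is a Thursday, so Mondays fall on 5, 12, 19, 26; the last is November 26.
1 February 2030 is a Friday, so the first Monday is February 4 and the second is February 11.
Daylight saving runs 26 November 2029 – 11 February 2030; November 17, 2029 is outside that window, so Kesua is on standard time at UTC−00:30.
12:30 Kesua + 0h30m = 13:00 UTC.
1 September 2029 is a Saturday, so the first Sunday is September 2 and the second is September 9.
1 April 2030 is a Monday, so Saturdays fall on 6, 13, 20, 27; the last is April 27.
At the standard offset (UTC+08:45), 13:00 UTC + 8h45m = 21:45 Yalis Territory standard time.
The standard-time date in Yalis Territory, November 17, 2029, falls between 9 September 2029 and 27 April 2030, so daylight saving is in effect and Yalis Territory is at UTC+09:45.
13:00 UTC + 9h45m = 22:45 Yalis Territory.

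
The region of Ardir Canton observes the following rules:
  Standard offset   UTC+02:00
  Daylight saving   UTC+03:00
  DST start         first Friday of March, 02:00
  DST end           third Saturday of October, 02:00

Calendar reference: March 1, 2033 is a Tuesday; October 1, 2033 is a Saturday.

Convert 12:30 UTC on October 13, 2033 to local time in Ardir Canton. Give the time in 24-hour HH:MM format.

1 March 2033 is a Tuesday, so the first Friday is March 4.
1 October 2033 is a Saturday, so the first Saturday is October 1 and the third is October 15.
At the standard offset (UTC+02:00), 12:30 UTC + 2h = 14:30 Ardir Canton standard time.
The standard-time date in Ardir Canton, October 13, 2033, lies within the daylight-saving period (4 March – 15 October), so Ardir Canton is on daylight time, UTC+03:00.
12:30 UTC + 3h = 15:30 local.

15:30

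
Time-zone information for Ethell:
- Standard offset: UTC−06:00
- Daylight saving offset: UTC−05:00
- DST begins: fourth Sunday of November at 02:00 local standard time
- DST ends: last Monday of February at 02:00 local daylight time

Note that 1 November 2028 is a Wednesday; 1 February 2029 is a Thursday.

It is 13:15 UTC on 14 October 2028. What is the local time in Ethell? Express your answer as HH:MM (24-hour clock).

1 November 2028 is a Wednesday, so the first Sunday is November 5 and the fourth is November 26.
1 February 2029 is a Thursday, so Mondays fall on 5, 12, 19, 26; the last is February 26.
At the standard offset (UTC−06:00), 13:15 UTC − 6h = 07:15 Ethell standard time.
The standard-time date in Ethell, 14 October 2028, does not fall between 26 November 2028 and 26 February 2029, so daylight saving is not in effect and Ethell is at UTC−06:00.
13:15 UTC − 6h = 07:15 local.

07:15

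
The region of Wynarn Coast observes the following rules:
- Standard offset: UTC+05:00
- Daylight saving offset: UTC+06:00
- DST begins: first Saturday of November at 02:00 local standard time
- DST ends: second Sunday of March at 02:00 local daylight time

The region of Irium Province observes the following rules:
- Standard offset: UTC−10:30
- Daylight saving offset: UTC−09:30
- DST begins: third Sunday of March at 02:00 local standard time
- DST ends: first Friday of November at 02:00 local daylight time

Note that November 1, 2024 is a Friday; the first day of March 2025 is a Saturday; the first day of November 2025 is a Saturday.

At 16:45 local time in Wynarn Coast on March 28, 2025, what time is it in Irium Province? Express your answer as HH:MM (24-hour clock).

1 November 2024 is a Friday, so the first Saturday is November 2.
1 March 2025 is a Saturday, so the first Sunday is March 2 and the second is March 9.
March 28, 2025 does not fall between 2 November 2024 and 9 March 2025, so daylight saving is not in effect and Wynarn Coast is at UTC+05:00.
16:45 Wynarn Coast − 5h = 11:45 UTC.
1 March 2025 is a Saturday, so the first Sunday is March 2 and the third is March 16.
1 November 2025 is a Saturday, so the first Friday is November 7.
At the standard offset (UTC−10:30), 11:45 UTC − 10h30m = 01:15 Irium Province standard time.
The standard-time date in Irium Province, March 28, 2025, lies within the daylight-saving period (16 March – 7 November), so Irium Province is on daylight time, UTC−09:30.
11:45 UTC − 9h30m = 02:15 Irium Province.

02:15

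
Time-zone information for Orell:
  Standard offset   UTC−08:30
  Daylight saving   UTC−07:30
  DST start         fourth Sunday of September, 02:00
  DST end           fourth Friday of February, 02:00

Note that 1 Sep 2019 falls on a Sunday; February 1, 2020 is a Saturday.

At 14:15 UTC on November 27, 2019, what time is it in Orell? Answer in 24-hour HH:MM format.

1 September 2019 is a Sunday, so the first Sunday is September 1 and the fourth is September 22.
1 February 2020 is a Saturday, so the first Friday is February 7 and the fourth is February 28.
At the standard offset (UTC−08:30), 14:15 UTC − 8h30m = 05:45 Orell standard time.
The standard-time date in Orell, November 27, 2019, falls between 22 September 2019 and 28 February 2020, so daylight saving is in effect and Orell is at UTC−07:30.
14:15 UTC − 7h30m = 06:45 local.

06:45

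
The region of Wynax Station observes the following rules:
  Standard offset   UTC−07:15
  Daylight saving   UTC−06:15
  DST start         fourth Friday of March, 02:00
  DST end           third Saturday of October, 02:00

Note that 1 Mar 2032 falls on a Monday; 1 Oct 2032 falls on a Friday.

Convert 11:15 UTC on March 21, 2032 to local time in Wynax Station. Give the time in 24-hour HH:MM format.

1 March 2032 is a Monday, so the first Friday is March 5 and the fourth is March 26.
1 October 2032 is a Friday, so the first Saturday is October 2 and the third is October 16.
At the standard offset (UTC−07:15), 11:15 UTC − 7h15m = 04:00 Wynax Station standard time.
The standard-time date in Wynax Station, March 21, 2032, does not fall between 26 March and 16 October, so daylight saving is not in effect and Wynax Station is at UTC−07:15.
11:15 UTC − 7h15m = 04:00 local.

04:00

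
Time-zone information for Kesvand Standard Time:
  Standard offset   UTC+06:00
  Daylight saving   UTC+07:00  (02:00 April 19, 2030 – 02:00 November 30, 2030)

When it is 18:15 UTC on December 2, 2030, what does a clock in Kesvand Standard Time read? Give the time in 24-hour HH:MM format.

00:15

At the standard offset (UTC+06:00), 18:15 UTC + 6h = 00:15 Kesvand Standard Time standard time (rolling into the next day, 3 December 2030).
The standard-time date in Kesvand Standard Time, December 3, 2030, does not fall between 19 April and 30 November, so daylight saving is not in effect and Kesvand Standard Time is at UTC+06:00.
18:15 UTC + 6h = 00:15 local (rolling into the next day, 3 December 2030).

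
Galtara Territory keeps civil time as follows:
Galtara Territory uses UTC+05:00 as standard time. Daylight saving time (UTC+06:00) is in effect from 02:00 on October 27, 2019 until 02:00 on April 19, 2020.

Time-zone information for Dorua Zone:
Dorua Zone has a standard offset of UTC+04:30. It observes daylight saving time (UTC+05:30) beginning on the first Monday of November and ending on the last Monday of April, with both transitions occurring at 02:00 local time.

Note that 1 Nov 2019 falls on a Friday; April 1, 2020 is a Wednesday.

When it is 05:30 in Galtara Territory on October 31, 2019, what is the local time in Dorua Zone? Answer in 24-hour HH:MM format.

Daylight saving runs 27 October 2019 – 19 April 2020; October 31, 2019 is inside that window, so Galtara Territory is at UTC+06:00.
05:30 Galtara Territory − 6h = 23:30 UTC (rolling into the previous day, 30 October 2019).
1 November 2019 is a Friday, so the first Monday is November 4.
1 April 2020 is a Wednesday, so Mondays fall on 6, 13, 20, 27; the last is April 27.
At the standard offset (UTC+04:30), 23:30 UTC + 4h30m = 04:00 Dorua Zone standard time (rolling into the next day, 31 October 2019).
Daylight saving runs 4 November 2019 – 27 April 2020; the standard-time date in Dorua Zone, October 31, 2019, is outside that window, so Dorua Zone is on standard time at UTC+04:30.
23:30 UTC + 4h30m = 04:00 Dorua Zone (rolling into the next day, 31 October 2019).

04:00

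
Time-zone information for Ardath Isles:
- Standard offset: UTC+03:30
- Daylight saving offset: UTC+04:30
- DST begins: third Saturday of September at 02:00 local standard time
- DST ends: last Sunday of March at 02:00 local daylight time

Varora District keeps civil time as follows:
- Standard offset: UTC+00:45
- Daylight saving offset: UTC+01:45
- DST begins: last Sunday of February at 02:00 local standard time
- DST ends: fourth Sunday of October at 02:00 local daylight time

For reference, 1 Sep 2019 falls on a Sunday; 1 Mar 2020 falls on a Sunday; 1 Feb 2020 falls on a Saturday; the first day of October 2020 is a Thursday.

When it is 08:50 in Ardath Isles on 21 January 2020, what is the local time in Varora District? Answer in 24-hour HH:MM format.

1 September 2019 is a Sunday, so the first Saturday is September 7 and the third is September 21.
1 March 2020 is a Sunday, so Sundays fall on 1, 8, 15, 22, 29; the last is March 29.
Daylight saving runs 21 September 2019 – 29 March 2020; 21 January 2020 is inside that window, so Ardath Isles is at UTC+04:30.
08:50 Ardath Isles − 4h30m = 04:20 UTC.
1 February 2020 is a Saturday, so Sundays fall on 2, 9, 16, 23; the last is February 23.
1 October 2020 is a Thursday, so the first Sunday is October 4 and the fourth is October 25.
At the standard offset (UTC+00:45), 04:20 UTC + 0h45m = 05:05 Varora District standard time.
Daylight saving runs 23 February – 25 October; the standard-time date in Varora District, 21 January 2020, is outside that window, so Varora District is on standard time at UTC+00:45.
04:20 UTC + 0h45m = 05:05 Varora District.

05:05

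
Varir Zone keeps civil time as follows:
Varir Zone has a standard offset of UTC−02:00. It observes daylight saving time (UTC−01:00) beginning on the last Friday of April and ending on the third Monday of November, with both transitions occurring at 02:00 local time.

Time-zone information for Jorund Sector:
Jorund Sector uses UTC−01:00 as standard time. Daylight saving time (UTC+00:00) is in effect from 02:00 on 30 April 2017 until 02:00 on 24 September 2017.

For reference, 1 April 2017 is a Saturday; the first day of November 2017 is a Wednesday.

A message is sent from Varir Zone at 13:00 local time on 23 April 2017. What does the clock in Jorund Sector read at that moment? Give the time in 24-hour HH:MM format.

1 April 2017 is a Saturday, so Fridays fall on 7, 14, 21, 28; the last is April 28.
1 November 2017 is a Wednesday, so the first Monday is November 6 and the third is November 20.
Daylight saving runs 28 April – 20 November; 23 April 2017 is outside that window, so Varir Zone is on standard time at UTC−02:00.
13:00 Varir Zone + 2h = 15:00 UTC.
At the standard offset (UTC−01:00), 15:00 UTC − 1h = 14:00 Jorund Sector standard time.
The standard-time date in Jorund Sector, 23 April 2017, does not fall between 30 April and 24 September, so daylight saving is not in effect and Jorund Sector is at UTC−01:00.
15:00 UTC − 1h = 14:00 Jorund Sector.

14:00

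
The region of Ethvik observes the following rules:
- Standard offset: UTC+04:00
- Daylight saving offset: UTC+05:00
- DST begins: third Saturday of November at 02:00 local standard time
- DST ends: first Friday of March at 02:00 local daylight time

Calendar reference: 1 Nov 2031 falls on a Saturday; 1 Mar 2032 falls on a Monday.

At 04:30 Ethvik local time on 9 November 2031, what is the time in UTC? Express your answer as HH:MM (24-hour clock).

00:30

1 November 2031 is a Saturday, so the first Saturday is November 1 and the third is November 15.
1 March 2032 is a Monday, so the first Friday is March 5.
Daylight saving runs 15 November 2031 – 5 March 2032; 9 November 2031 is outside that window, so Ethvik is on standard time at UTC+04:00.
04:30 local − 4h = 00:30 UTC.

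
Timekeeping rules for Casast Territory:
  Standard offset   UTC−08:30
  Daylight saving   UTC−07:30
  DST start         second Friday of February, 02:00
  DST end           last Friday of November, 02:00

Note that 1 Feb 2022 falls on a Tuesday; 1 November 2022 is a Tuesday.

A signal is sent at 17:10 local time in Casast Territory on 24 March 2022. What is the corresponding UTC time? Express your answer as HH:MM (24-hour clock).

1 February 2022 is a Tuesday, so the first Friday is February 4 and the second is February 11.
1 November 2022 is a Tuesday, so Fridays fall on 4, 11, 18, 25; the last is November 25.
24 March 2022 falls between 11 February and 25 November, so daylight saving is in effect and Casast Territory is at UTC−07:30.
17:10 local + 7h30m = 00:40 UTC (rolling into the next day, 25 March 2022).

00:40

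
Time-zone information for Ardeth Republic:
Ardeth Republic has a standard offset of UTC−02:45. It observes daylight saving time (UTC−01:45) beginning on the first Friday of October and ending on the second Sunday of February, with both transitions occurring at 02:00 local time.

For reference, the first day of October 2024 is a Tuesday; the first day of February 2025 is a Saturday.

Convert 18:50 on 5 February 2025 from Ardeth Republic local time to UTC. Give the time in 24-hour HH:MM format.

1 October 2024 is a Tuesday, so the first Friday is October 4.
1 February 2025 is a Saturday, so the first Sunday is February 2 and the second is February 9.
Daylight saving runs 4 October 2024 – 9 February 2025; 5 February 2025 is inside that window, so Ardeth Republic is at UTC−01:45.
18:50 local + 1h45m = 20:35 UTC.

20:35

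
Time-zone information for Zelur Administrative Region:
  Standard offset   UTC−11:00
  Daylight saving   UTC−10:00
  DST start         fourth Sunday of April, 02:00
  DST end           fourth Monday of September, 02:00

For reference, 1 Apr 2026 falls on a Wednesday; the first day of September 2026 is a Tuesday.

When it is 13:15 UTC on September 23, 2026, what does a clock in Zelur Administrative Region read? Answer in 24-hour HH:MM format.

03:15

1 April 2026 is a Wednesday, so the first Sunday is April 5 and the fourth is April 26.
1 September 2026 is a Tuesday, so the first Monday is September 7 and the fourth is September 28.
At the standard offset (UTC−11:00), 13:15 UTC − 11h = 02:15 Zelur Administrative Region standard time.
Daylight saving runs 26 April – 28 September; the standard-time date in Zelur Administrative Region, September 23, 2026, is inside that window, so Zelur Administrative Region is at UTC−10:00.
13:15 UTC − 10h = 03:15 local.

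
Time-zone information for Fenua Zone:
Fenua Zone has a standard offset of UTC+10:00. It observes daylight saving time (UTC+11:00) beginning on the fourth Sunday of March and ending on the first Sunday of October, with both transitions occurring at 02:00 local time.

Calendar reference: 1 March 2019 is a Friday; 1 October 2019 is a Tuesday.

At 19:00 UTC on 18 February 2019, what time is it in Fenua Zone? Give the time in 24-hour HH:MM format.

05:00

1 March 2019 is a Friday, so the first Sunday is March 3 and the fourth is March 24.
1 October 2019 is a Tuesday, so the first Sunday is October 6.
At the standard offset (UTC+10:00), 19:00 UTC + 10h = 05:00 Fenua Zone standard time (rolling into the next day, 19 February 2019).
The standard-time date in Fenua Zone, 19 February 2019, does not fall between 24 March and 6 October, so daylight saving is not in effect and Fenua Zone is at UTC+10:00.
19:00 UTC + 10h = 05:00 local (rolling into the next day, 19 February 2019).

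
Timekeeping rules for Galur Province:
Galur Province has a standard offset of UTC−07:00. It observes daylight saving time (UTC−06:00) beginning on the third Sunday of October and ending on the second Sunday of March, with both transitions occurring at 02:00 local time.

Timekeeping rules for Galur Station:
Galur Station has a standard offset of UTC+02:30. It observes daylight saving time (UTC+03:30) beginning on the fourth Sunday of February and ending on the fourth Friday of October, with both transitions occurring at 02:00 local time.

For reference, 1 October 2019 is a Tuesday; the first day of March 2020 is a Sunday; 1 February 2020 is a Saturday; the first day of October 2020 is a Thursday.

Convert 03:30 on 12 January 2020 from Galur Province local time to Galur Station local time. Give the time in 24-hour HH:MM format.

12:00

1 October 2019 is a Tuesday, so the first Sunday is October 6 and the third is October 20.
1 March 2020 is a Sunday, so the first Sunday is March 1 and the second is March 8.
12 January 2020 falls between 20 October 2019 and 8 March 2020, so daylight saving is in effect and Galur Province is at UTC−06:00.
03:30 Galur Province + 6h = 09:30 UTC.
1 February 2020 is a Saturday, so the first Sunday is February 2 and the fourth is February 23.
1 October 2020 is a Thursday, so the first Friday is October 2 and the fourth is October 23.
At the standard offset (UTC+02:30), 09:30 UTC + 2h30m = 12:00 Galur Station standard time.
The standard-time date in Galur Station, 12 January 2020, is outside the daylight-saving period (23 February – 23 October), so Galur Station is on standard time, UTC+02:30.
09:30 UTC + 2h30m = 12:00 Galur Station.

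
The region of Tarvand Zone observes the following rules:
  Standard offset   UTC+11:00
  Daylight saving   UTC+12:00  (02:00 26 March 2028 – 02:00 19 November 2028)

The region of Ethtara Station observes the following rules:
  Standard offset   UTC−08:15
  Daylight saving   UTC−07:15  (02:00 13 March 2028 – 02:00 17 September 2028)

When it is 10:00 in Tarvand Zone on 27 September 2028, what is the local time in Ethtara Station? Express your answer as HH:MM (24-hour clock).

13:45

27 September 2028 lies within the daylight-saving period (26 March – 19 November), so Tarvand Zone is on daylight time, UTC+12:00.
10:00 Tarvand Zone − 12h = 22:00 UTC (rolling into the previous day, 26 September 2028).
At the standard offset (UTC−08:15), 22:00 UTC − 8h15m = 13:45 Ethtara Station standard time.
The standard-time date in Ethtara Station, 26 September 2028, is outside the daylight-saving period (13 March – 17 September), so Ethtara Station is on standard time, UTC−08:15.
22:00 UTC − 8h15m = 13:45 Ethtara Station.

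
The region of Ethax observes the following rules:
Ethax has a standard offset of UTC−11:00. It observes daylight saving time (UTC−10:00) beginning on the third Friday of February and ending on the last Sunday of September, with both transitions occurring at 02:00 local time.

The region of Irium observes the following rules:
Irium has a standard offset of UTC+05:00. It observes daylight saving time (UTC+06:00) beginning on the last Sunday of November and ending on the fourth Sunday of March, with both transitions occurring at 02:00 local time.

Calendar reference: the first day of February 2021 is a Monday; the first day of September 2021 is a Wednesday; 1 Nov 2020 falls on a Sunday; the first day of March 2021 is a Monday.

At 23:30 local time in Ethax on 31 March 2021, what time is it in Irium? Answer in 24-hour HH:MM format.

14:30

1 February 2021 is a Monday, so the first Friday is February 5 and the third is February 19.
1 September 2021 is a Wednesday, so Sundays fall on 5, 12, 19, 26; the last is September 26.
31 March 2021 lies within the daylight-saving period (19 February – 26 September), so Ethax is on daylight time, UTC−10:00.
23:30 Ethax + 10h = 09:30 UTC (rolling into the next day, 1 April 2021).
1 November 2020 is a Sunday, so Sundays fall on 1, 8, 15, 22, 29; the last is November 29.
1 March 2021 is a Monday, so the first Sunday is March 7 and the fourth is March 28.
At the standard offset (UTC+05:00), 09:30 UTC + 5h = 14:30 Irium standard time.
The standard-time date in Irium, 1 April 2021, is outside the daylight-saving period (29 November 2020 – 28 March 2021), so Irium is on standard time, UTC+05:00.
09:30 UTC + 5h = 14:30 Irium.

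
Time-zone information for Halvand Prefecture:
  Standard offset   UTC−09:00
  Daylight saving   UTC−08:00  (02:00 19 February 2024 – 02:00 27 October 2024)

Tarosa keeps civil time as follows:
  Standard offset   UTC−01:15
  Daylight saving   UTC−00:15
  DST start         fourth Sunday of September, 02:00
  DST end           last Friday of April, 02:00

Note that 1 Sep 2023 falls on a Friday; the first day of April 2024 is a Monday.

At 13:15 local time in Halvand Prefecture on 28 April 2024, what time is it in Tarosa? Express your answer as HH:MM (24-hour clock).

28 April 2024 falls between 19 February and 27 October, so daylight saving is in effect and Halvand Prefecture is at UTC−08:00.
13:15 Halvand Prefecture + 8h = 21:15 UTC.
1 September 2023 is a Friday, so the first Sunday is September 3 and the fourth is September 24.
1 April 2024 is a Monday, so Fridays fall on 5, 12, 19, 26; the last is April 26.
At the standard offset (UTC−01:15), 21:15 UTC − 1h15m = 20:00 Tarosa standard time.
Daylight saving runs 24 September 2023 – 26 April 2024; the standard-time date in Tarosa, 28 April 2024, is outside that window, so Tarosa is on standard time at UTC−01:15.
21:15 UTC − 1h15m = 20:00 Tarosa.

20:00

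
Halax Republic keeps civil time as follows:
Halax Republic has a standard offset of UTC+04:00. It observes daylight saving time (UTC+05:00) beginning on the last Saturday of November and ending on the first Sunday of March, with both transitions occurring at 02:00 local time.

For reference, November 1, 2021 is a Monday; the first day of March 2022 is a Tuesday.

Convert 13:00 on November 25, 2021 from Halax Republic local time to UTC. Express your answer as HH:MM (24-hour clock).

09:00

1 November 2021 is a Monday, so Saturdays fall on 6, 13, 20, 27; the last is November 27.
1 March 2022 is a Tuesday, so the first Sunday is March 6.
November 25, 2021 does not fall between 27 November 2021 and 6 March 2022, so daylight saving is not in effect and Halax Republic is at UTC+04:00.
13:00 local − 4h = 09:00 UTC.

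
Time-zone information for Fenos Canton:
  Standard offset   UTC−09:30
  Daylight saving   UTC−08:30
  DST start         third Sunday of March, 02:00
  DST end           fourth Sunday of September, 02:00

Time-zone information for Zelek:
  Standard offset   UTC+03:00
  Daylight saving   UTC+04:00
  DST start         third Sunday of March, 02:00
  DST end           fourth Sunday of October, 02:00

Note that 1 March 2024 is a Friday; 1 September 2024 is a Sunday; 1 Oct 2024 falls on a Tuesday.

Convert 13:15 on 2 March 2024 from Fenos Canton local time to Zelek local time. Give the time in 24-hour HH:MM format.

1 March 2024 is a Friday, so the first Sunday is March 3 and the third is March 17.
1 September 2024 is a Sunday, so the first Sunday is September 1 and the fourth is September 22.
2 March 2024 is outside the daylight-saving period (17 March – 22 September), so Fenos Canton is on standard time, UTC−09:30.
13:15 Fenos Canton + 9h30m = 22:45 UTC.
1 March 2024 is a Friday, so the first Sunday is March 3 and the third is March 17.
1 October 2024 is a Tuesday, so the first Sunday is October 6 and the fourth is October 27.
At the standard offset (UTC+03:00), 22:45 UTC + 3h = 01:45 Zelek standard time (rolling into the next day, 3 March 2024).
The standard-time date in Zelek, 3 March 2024, is outside the daylight-saving period (17 March – 27 October), so Zelek is on standard time, UTC+03:00.
22:45 UTC + 3h = 01:45 Zelek (rolling into the next day, 3 March 2024).

01:45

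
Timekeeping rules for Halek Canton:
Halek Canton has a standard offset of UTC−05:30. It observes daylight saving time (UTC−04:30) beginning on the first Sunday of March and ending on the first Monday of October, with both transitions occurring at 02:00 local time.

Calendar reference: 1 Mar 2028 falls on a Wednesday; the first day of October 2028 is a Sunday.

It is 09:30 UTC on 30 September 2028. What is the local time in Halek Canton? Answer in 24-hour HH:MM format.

1 March 2028 is a Wednesday, so the first Sunday is March 5.
1 October 2028 is a Sunday, so the first Monday is October 2.
At the standard offset (UTC−05:30), 09:30 UTC − 5h30m = 04:00 Halek Canton standard time.
The standard-time date in Halek Canton, 30 September 2028, lies within the daylight-saving period (5 March – 2 October), so Halek Canton is on daylight time, UTC−04:30.
09:30 UTC − 4h30m = 05:00 local.

05:00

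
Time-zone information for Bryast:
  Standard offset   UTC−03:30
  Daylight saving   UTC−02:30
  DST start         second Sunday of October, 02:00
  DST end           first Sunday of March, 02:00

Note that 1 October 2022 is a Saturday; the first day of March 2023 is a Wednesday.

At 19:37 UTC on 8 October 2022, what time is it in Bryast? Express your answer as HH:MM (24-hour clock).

1 October 2022 is a Saturday, so the first Sunday is October 2 and the second is October 9.
1 March 2023 is a Wednesday, so the first Sunday is March 5.
At the standard offset (UTC−03:30), 19:37 UTC − 3h30m = 16:07 Bryast standard time.
Daylight saving runs 9 October 2022 – 5 March 2023; the standard-time date in Bryast, 8 October 2022, is outside that window, so Bryast is on standard time at UTC−03:30.
19:37 UTC − 3h30m = 16:07 local.

16:07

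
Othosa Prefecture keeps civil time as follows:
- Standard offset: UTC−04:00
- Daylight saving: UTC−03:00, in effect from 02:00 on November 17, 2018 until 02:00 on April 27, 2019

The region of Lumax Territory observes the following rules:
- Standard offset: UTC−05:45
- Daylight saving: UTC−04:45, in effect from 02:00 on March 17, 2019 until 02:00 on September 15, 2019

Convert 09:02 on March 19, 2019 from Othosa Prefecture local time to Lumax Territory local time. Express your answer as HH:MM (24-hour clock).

March 19, 2019 falls between 17 November 2018 and 27 April 2019, so daylight saving is in effect and Othosa Prefecture is at UTC−03:00.
09:02 Othosa Prefecture + 3h = 12:02 UTC.
At the standard offset (UTC−05:45), 12:02 UTC − 5h45m = 06:17 Lumax Territory standard time.
The standard-time date in Lumax Territory, March 19, 2019, falls between 17 March and 15 September, so daylight saving is in effect and Lumax Territory is at UTC−04:45.
12:02 UTC − 4h45m = 07:17 Lumax Territory.

07:17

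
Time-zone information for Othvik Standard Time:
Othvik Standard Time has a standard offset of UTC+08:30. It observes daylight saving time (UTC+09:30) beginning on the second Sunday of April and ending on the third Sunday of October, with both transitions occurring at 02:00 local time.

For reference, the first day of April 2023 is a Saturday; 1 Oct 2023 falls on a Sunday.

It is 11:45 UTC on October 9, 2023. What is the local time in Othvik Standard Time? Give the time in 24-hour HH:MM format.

21:15

1 April 2023 is a Saturday, so the first Sunday is April 2 and the second is April 9.
1 October 2023 is a Sunday, so the first Sunday is October 1 and the third is October 15.
At the standard offset (UTC+08:30), 11:45 UTC + 8h30m = 20:15 Othvik Standard Time standard time.
The standard-time date in Othvik Standard Time, October 9, 2023, falls between 9 April and 15 October, so daylight saving is in effect and Othvik Standard Time is at UTC+09:30.
11:45 UTC + 9h30m = 21:15 local.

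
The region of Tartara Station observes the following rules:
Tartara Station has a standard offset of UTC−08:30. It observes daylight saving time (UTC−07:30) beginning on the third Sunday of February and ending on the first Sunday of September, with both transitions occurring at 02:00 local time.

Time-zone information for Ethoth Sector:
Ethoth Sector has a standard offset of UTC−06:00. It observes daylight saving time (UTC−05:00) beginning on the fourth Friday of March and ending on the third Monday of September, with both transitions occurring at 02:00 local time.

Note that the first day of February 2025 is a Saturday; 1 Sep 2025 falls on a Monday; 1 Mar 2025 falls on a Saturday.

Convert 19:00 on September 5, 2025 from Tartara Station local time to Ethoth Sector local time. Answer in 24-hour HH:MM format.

1 February 2025 is a Saturday, so the first Sunday is February 2 and the third is February 16.
1 September 2025 is a Monday, so the first Sunday is September 7.
September 5, 2025 lies within the daylight-saving period (16 February – 7 September), so Tartara Station is on daylight time, UTC−07:30.
19:00 Tartara Station + 7h30m = 02:30 UTC (rolling into the next day, 6 September 2025).
1 March 2025 is a Saturday, so the first Friday is March 7 and the fourth is March 28.
1 September 2025 is a Monday, so the first Monday is September 1 and the third is September 15.
At the standard offset (UTC−06:00), 02:30 UTC − 6h = 20:30 Ethoth Sector standard time (rolling into the previous day, 5 September 2025).
Daylight saving runs 28 March – 15 September; the standard-time date in Ethoth Sector, September 5, 2025, is inside that window, so Ethoth Sector is at UTC−05:00.
02:30 UTC − 5h = 21:30 Ethoth Sector (rolling into the previous day, 5 September 2025).

21:30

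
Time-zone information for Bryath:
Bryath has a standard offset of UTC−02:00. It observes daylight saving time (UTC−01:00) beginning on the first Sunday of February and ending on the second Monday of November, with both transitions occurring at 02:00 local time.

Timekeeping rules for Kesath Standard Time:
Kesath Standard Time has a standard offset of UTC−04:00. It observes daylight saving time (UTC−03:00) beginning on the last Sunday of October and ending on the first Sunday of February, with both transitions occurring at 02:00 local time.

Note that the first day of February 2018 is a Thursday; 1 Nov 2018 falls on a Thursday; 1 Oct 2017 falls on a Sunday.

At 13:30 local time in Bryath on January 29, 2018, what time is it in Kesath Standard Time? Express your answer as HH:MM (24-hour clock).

1 February 2018 is a Thursday, so the first Sunday is February 4.
1 November 2018 is a Thursday, so the first Monday is November 5 and the second is November 12.
January 29, 2018 is outside the daylight-saving period (4 February – 12 November), so Bryath is on standard time, UTC−02:00.
13:30 Bryath + 2h = 15:30 UTC.
1 October 2017 is a Sunday, so Sundays fall on 1, 8, 15, 22, 29; the last is October 29.
1 February 2018 is a Thursday, so the first Sunday is February 4.
At the standard offset (UTC−04:00), 15:30 UTC − 4h = 11:30 Kesath Standard Time standard time.
The standard-time date in Kesath Standard Time, January 29, 2018, falls between 29 October 2017 and 4 February 2018, so daylight saving is in effect and Kesath Standard Time is at UTC−03:00.
15:30 UTC − 3h = 12:30 Kesath Standard Time.

12:30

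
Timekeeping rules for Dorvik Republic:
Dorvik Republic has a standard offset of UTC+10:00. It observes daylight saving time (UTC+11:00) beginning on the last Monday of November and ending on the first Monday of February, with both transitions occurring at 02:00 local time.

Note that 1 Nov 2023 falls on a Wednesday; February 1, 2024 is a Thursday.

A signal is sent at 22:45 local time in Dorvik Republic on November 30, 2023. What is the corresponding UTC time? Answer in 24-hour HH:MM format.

1 November 2023 is a Wednesday, so Mondays fall on 6, 13, 20, 27; the last is November 27.
1 February 2024 is a Thursday, so the first Monday is February 5.
November 30, 2023 lies within the daylight-saving period (27 November 2023 – 5 February 2024), so Dorvik Republic is on daylight time, UTC+11:00.
22:45 local − 11h = 11:45 UTC.

11:45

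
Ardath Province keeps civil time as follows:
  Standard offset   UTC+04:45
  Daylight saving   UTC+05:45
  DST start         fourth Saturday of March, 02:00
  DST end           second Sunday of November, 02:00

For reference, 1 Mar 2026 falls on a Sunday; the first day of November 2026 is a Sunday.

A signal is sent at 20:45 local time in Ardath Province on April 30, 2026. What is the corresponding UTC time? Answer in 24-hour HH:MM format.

15:00

1 March 2026 is a Sunday, so the first Saturday is March 7 and the fourth is March 28.
1 November 2026 is a Sunday, so the first Sunday is November 1 and the second is November 8.
April 30, 2026 falls between 28 March and 8 November, so daylight saving is in effect and Ardath Province is at UTC+05:45.
20:45 local − 5h45m = 15:00 UTC.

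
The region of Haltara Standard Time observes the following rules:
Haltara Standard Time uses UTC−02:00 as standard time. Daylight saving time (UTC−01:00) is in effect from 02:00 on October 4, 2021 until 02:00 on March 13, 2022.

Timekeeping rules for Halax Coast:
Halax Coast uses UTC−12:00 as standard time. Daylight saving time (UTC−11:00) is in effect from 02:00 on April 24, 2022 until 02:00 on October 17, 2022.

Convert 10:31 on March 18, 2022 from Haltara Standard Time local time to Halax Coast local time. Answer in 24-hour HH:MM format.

March 18, 2022 is outside the daylight-saving period (4 October 2021 – 13 March 2022), so Haltara Standard Time is on standard time, UTC−02:00.
10:31 Haltara Standard Time + 2h = 12:31 UTC.
At the standard offset (UTC−12:00), 12:31 UTC − 12h = 00:31 Halax Coast standard time.
The standard-time date in Halax Coast, March 18, 2022, does not fall between 24 April and 17 October, so daylight saving is not in effect and Halax Coast is at UTC−12:00.
12:31 UTC − 12h = 00:31 Halax Coast.

00:31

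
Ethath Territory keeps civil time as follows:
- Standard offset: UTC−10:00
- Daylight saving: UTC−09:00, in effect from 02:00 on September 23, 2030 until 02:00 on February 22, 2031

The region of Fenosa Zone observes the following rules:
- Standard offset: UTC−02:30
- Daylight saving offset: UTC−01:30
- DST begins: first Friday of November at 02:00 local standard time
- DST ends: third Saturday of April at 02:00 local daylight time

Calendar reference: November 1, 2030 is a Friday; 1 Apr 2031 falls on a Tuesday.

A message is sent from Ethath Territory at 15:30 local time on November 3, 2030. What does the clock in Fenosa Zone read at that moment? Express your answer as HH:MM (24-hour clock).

23:00

November 3, 2030 lies within the daylight-saving period (23 September 2030 – 22 February 2031), so Ethath Territory is on daylight time, UTC−09:00.
15:30 Ethath Territory + 9h = 00:30 UTC (rolling into the next day, 4 November 2030).
1 November 2030 is a Friday, so the first Friday is November 1.
1 April 2031 is a Tuesday, so the first Saturday is April 5 and the third is April 19.
At the standard offset (UTC−02:30), 00:30 UTC − 2h30m = 22:00 Fenosa Zone standard time (rolling into the previous day, 3 November 2030).
The standard-time date in Fenosa Zone, November 3, 2030, lies within the daylight-saving period (1 November 2030 – 19 April 2031), so Fenosa Zone is on daylight time, UTC−01:30.
00:30 UTC − 1h30m = 23:00 Fenosa Zone (rolling into the previous day, 3 November 2030).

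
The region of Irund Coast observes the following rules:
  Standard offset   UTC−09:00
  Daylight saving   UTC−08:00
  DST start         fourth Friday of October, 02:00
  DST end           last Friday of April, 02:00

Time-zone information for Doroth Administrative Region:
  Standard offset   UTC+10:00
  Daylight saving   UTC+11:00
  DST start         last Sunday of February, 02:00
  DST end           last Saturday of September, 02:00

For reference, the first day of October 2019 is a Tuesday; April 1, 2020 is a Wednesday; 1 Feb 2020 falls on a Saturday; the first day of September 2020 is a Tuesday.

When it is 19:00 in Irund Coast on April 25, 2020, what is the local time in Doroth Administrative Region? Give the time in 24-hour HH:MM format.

15:00

1 October 2019 is a Tuesday, so the first Friday is October 4 and the fourth is October 25.
1 April 2020 is a Wednesday, so Fridays fall on 3, 10, 17, 24; the last is April 24.
April 25, 2020 is outside the daylight-saving period (25 October 2019 – 24 April 2020), so Irund Coast is on standard time, UTC−09:00.
19:00 Irund Coast + 9h = 04:00 UTC (rolling into the next day, 26 April 2020).
1 February 2020 is a Saturday, so Sundays fall on 2, 9, 16, 23; the last is February 23.
1 September 2020 is a Tuesday, so Saturdays fall on 5, 12, 19, 26; the last is September 26.
At the standard offset (UTC+10:00), 04:00 UTC + 10h = 14:00 Doroth Administrative Region standard time.
The standard-time date in Doroth Administrative Region, April 26, 2020, falls between 23 February and 26 September, so daylight saving is in effect and Doroth Administrative Region is at UTC+11:00.
04:00 UTC + 11h = 15:00 Doroth Administrative Region.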